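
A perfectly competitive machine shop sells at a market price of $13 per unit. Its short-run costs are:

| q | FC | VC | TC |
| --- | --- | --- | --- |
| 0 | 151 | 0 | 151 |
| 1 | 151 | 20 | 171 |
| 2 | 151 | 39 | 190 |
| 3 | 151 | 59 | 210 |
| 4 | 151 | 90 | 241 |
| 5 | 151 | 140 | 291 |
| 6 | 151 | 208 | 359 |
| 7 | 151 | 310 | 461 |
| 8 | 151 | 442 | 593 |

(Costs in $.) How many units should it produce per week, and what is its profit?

Compute π = P·q − TC at each output: q=0: -151; q=1: -158; q=2: -164; q=3: -171; q=4: -189; q=5: -226; q=6: -281; q=7: -370; q=8: -489.
Profit is highest at q = 0. Equivalently, the lowest AVC in the table is 39/2 ≈ $19.50 at q = 2, and P = $13 falls below it — price never covers variable cost, so the firm shuts down and loses only its fixed cost.

q = 0 (shut down); profit = -$151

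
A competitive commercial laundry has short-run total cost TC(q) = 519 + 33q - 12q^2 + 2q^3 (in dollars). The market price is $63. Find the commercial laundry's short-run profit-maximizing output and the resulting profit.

AVC = 33 - 12q + 2q^2 has its minimum $15 at q = 3; price $63 clears that bar, so the firm operates.
MC = 33 - 24q + 6q^2. Setting P = MC and taking the root on the rising branch gives q* = 5.
TR = 63·5 = 315. TC = 519 + 115 = 634. Profit = 315 − 634 = -$319.
By producing, the firm covers all variable cost plus $200 of fixed cost; shutting down would lose the full $519.

Profit = -$319 at q = 5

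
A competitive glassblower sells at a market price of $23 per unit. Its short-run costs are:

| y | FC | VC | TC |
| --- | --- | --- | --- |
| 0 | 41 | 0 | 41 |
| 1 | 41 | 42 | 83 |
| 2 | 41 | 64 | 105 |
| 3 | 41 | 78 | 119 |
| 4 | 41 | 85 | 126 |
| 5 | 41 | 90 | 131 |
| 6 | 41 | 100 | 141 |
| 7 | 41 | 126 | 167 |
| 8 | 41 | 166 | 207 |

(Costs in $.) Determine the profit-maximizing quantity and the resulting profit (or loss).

Tabulate TR − TC: y=0: -41; y=1: -60; y=2: -59; y=3: -50; y=4: -34; y=5: -16; y=6: -3; y=7: -6; y=8: -23.
Profit is maximized at y = 6. AVC there is 100/6 = $16.67 ≤ P, so producing beats shutting down (which would give -$41).

y = 6; profit = -$3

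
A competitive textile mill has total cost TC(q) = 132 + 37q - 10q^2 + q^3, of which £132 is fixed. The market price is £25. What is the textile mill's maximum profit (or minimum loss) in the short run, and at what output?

Profit = -£60 at q = 6

AVC = 37 - 10q + q^2 has its minimum £12 at q = 5; price £25 clears that bar, so the firm operates.
MC = 37 - 20q + 3q^2. Setting P = MC and taking the root on the rising branch gives q* = 6.
TR = 25·6 = 150. TC = 132 + 78 = 210. Profit = 150 − 210 = -£60.
Shutting down would mean losing the fixed cost of £132, so operating at a loss of £60 is better by £72.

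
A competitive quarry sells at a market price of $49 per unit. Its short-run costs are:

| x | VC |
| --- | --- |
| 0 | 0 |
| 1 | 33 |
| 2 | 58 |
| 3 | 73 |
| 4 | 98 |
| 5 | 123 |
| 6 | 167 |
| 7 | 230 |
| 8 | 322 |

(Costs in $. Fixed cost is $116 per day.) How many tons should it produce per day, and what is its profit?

x = 6; profit = $11

Profit at each row (π = 49x − TC): x=0: -116; x=1: -100; x=2: -76; x=3: -42; x=4: -18; x=5: 6; x=6: 11; x=7: -3; x=8: -46.
Profit is maximized at x = 6. AVC there is 167/6 = $27.83 ≤ P, so producing beats shutting down (which would give -$116).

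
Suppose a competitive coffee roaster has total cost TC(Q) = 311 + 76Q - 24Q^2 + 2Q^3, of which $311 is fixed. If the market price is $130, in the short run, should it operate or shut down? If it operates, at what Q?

Produce at Q = 9

Variable cost is VC = 76Q - 24Q^2 + 2Q^3, so AVC = VC/Q = 76 - 24Q + 2Q^2 and MC = dTC/dQ = 76 - 48Q + 6Q^2.
The AVC parabola has its vertex at Q = 24/4 = 6, where AVC = 76 - 24·6 + 2·6^2 = $4.
P = $130 exceeds min AVC = $4, so the firm stays open.
Solving P = MC: -54 - 48Q + 6Q^2 = 0 ⇒ Q = -1 or 9. On the upward-sloping branch, Q* = 9.
Check: AVC at Q = 9 is $22 ≤ P, so revenue covers variable cost.
Profit = P·Q − TC = 130·9 − 509 = $661.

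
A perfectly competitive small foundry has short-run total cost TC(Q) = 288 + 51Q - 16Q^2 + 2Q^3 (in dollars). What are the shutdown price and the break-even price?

AVC = 51 - 16Q + 2Q^2; minimized at Q = 4, giving min AVC = $19. That is the shutdown price.
ATC = 288/Q + 51 - 16Q + 2Q^2. Setting dATC/dQ = −288/Q^2 − 16 + 4Q = 0 gives Q = 6 (since 4·6^3 − 16·6^2 = 288).
min ATC = 288/6 + 51 − 16·6 + 2·6^2 = $75. That is the break-even price.
Between these two prices the firm operates at a loss; above $75 it earns a profit.

Shutdown price = $19; break-even price = $75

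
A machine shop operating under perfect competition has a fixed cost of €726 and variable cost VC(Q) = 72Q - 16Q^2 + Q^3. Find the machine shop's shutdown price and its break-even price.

Shutdown price = €8; break-even price = €83

AVC = 72 - 16Q + Q^2; minimized at Q = 8, giving min AVC = €8. That is the shutdown price.
ATC = 726/Q + 72 - 16Q + Q^2. Setting dATC/dQ = −726/Q^2 − 16 + 2Q = 0 gives Q = 11 (since 2·11^3 − 16·11^2 = 726).
min ATC = 726/11 + 72 − 16·11 + 11^2 = €83. That is the break-even price.
Between these two prices the firm operates at a loss; above €83 it earns a profit.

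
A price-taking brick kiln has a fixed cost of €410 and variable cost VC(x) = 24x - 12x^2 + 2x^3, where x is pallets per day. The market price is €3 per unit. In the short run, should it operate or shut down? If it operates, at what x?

Strip out fixed cost: VC = 24x - 12x^2 + 2x^3. Then AVC = 24 - 12x + 2x^2 and MC = 24 - 24x + 6x^2.
The AVC parabola has its vertex at x = 12/4 = 3, where AVC = 24 - 12·3 + 2·3^2 = €6.
With P < min AVC (€3 < €6), every unit sold adds to the loss.
Best response: produce nothing and absorb the €410 fixed cost.

Shut down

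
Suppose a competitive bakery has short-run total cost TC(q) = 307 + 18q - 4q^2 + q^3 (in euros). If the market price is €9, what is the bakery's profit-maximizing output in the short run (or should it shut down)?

Variable cost is VC = 18q - 4q^2 + q^3, so AVC = VC/q = 18 - 4q + q^2 and MC = dTC/dq = 18 - 8q + 3q^2.
The AVC parabola has its vertex at q = 4/2 = 2, where AVC = 18 - 4·2 + 2^2 = €14.
With P < min AVC (€9 < €14), every unit sold adds to the loss.
Shutting down limits the loss to fixed cost, €307.

Shut down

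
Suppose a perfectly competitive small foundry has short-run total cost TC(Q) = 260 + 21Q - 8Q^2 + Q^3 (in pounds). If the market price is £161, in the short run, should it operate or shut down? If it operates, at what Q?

Strip out fixed cost: VC = 21Q - 8Q^2 + Q^3. Then AVC = 21 - 8Q + Q^2 and MC = 21 - 16Q + 3Q^2.
AVC is minimized where dAVC/dQ = -8 + 2Q = 0, at Q = 4; min AVC = 21 - 8·4 + 4^2 = £5.
Since P = £161 ≥ min AVC = £5, price covers variable cost and the firm should produce.
P = MC gives -140 - 16Q + 3Q^2 = 0, with roots -14/3 and 10. Take the larger (rising MC): Q* = 10.
Check: AVC at Q = 10 is £41 ≤ P, so revenue covers variable cost.
Profit = P·Q − TC = 161·10 − 670 = £940.

Produce at Q = 10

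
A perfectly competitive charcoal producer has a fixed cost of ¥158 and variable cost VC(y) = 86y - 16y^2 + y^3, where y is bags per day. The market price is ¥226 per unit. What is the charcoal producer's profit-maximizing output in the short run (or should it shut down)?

Produce at y = 14

From TC, MC = TC'(y) = 86 - 32y + 3y^2 and AVC = VC/y = 86 - 16y + y^2.
AVC hits its minimum where MC = AVC, at y = 8, giving min AVC = 86 - 16·8 + 8^2 = ¥22.
P = ¥226 exceeds min AVC = ¥22, so the firm stays open.
P = MC gives -140 - 32y + 3y^2 = 0, with roots -10/3 and 14. Take the larger (rising MC): y* = 14.
Check: AVC at y = 14 is ¥58 ≤ P, so revenue covers variable cost.
Profit = P·y − TC = 226·14 − 970 = ¥2194.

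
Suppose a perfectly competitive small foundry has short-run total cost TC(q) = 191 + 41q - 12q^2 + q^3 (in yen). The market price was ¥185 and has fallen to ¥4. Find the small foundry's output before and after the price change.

Output falls from 12 to 0 (the firm shuts down)

AVC = 41 - 12q + q^2, minimized at q = 6 where min AVC = ¥5. MC = 41 - 24q + 3q^2.
With P = ¥185 above the shutdown price, P = MC gives q = 12.
At P = ¥4 < min AVC = ¥5, price no longer covers variable cost at any output, so the firm shuts down: q = 0.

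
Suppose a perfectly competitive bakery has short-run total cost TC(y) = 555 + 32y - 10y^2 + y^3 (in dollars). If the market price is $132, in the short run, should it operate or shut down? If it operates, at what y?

Produce at y = 10

Strip out fixed cost: VC = 32y - 10y^2 + y^3. Then AVC = 32 - 10y + y^2 and MC = 32 - 20y + 3y^2.
AVC is minimized where dAVC/dy = -10 + 2y = 0, at y = 5; min AVC = 32 - 10·5 + 5^2 = $7.
Because $132 ≥ $7, revenue can cover variable cost; the firm operates.
P = MC gives -100 - 20y + 3y^2 = 0, with roots -10/3 and 10. Take the larger (rising MC): y* = 10.
Check: AVC at y = 10 is $32 ≤ P, so revenue covers variable cost.
Profit = P·y − TC = 132·10 − 875 = $445.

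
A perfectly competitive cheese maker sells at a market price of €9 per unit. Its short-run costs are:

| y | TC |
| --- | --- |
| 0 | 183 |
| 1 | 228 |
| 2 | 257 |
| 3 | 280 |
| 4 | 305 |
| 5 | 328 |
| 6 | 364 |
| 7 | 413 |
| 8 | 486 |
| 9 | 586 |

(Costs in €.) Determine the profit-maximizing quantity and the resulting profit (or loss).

Tabulate TR − TC: y=0: -183; y=1: -219; y=2: -239; y=3: -253; y=4: -269; y=5: -283; y=6: -310; y=7: -350; y=8: -414; y=9: -505.
Profit is highest at y = 0. Equivalently, the lowest AVC in the table is 145/5 ≈ €29 at y = 5, and P = €9 falls below it — price never covers variable cost, so the firm shuts down and loses only its fixed cost.

y = 0 (shut down); profit = -€183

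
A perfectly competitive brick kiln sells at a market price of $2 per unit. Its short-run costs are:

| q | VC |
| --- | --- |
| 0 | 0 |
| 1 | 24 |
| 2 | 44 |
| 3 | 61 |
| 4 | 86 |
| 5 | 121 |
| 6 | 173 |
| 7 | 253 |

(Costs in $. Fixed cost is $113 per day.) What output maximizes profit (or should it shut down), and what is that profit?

q = 0 (shut down); profit = -$113

Tabulate TR − TC: q=0: -113; q=1: -135; q=2: -153; q=3: -168; q=4: -191; q=5: -224; q=6: -274; q=7: -352.
Profit is highest at q = 0. Equivalently, the lowest AVC in the table is 61/3 ≈ $20.33 at q = 3, and P = $2 falls below it — price never covers variable cost, so the firm shuts down and loses only its fixed cost.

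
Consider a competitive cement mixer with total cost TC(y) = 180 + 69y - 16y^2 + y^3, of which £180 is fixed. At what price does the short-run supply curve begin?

The firm shuts down when price falls below the minimum of average variable cost. AVC = VC/y = 69 - 16y + y^2.
At the minimum of AVC, MC = AVC. MC = 69 - 32y + 3y^2; setting MC = AVC gives 2y^2 - 16y = 0, so y = 8. min AVC = 5.
The firm shuts down for any P below £5.

£5 per unit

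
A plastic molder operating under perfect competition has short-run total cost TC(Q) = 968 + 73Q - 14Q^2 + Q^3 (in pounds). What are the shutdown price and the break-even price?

Shutdown price = £24; break-even price = £128

AVC = 73 - 14Q + Q^2; minimized at Q = 7, giving min AVC = £24. That is the shutdown price.
ATC = 968/Q + 73 - 14Q + Q^2. Setting dATC/dQ = −968/Q^2 − 14 + 2Q = 0 gives Q = 11 (since 2·11^3 − 14·11^2 = 968).
min ATC = 968/11 + 73 − 14·11 + 11^2 = £128. That is the break-even price.
Between these two prices the firm operates at a loss; above £128 it earns a profit.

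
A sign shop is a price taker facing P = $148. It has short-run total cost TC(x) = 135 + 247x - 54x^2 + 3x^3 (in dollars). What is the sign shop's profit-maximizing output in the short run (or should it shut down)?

Produce at x = 11

From TC, MC = TC'(x) = 247 - 108x + 9x^2 and AVC = VC/x = 247 - 54x + 3x^2.
AVC hits its minimum where MC = AVC, at x = 9, giving min AVC = 247 - 54·9 + 3·9^2 = $4.
Because $148 ≥ $4, revenue can cover variable cost; the firm operates.
P = MC gives 99 - 108x + 9x^2 = 0, with roots 1 and 11. Take the larger (rising MC): x* = 11.
Check: AVC at x = 11 is $16 ≤ P, so revenue covers variable cost.
Profit = P·x − TC = 148·11 − 311 = $1317.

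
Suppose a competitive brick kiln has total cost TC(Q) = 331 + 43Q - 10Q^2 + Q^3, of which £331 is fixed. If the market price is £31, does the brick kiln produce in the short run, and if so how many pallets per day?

Strip out fixed cost: VC = 43Q - 10Q^2 + Q^3. Then AVC = 43 - 10Q + Q^2 and MC = 43 - 20Q + 3Q^2.
AVC is minimized where dAVC/dQ = -10 + 2Q = 0, at Q = 5; min AVC = 43 - 10·5 + 5^2 = £18.
Because £31 ≥ £18, revenue can cover variable cost; the firm operates.
Set P = MC: 31 = 43 - 20Q + 3Q^2 → 12 - 20Q + 3Q^2 = 0. The roots are Q = 2/3 and Q = 6; the profit-maximizing output is on the rising part of MC, so Q* = 6.
Check: AVC at Q = 6 is £19 ≤ P, so revenue covers variable cost.
Profit = P·Q − TC = 31·6 − 445 = -£259, a loss, but smaller than the £331 fixed cost the firm would lose by shutting down.

Produce at Q = 6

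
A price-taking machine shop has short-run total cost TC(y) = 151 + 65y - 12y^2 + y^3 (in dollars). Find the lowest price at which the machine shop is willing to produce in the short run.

$29 per unit

Short-run supply begins at min AVC. From VC = 65y - 12y^2 + y^3, AVC = 65 - 12y + y^2.
At the minimum of AVC, MC = AVC. MC = 65 - 24y + 3y^2; setting MC = AVC gives 2y^2 - 12y = 0, so y = 6. min AVC = 29.
So the shutdown price is $29.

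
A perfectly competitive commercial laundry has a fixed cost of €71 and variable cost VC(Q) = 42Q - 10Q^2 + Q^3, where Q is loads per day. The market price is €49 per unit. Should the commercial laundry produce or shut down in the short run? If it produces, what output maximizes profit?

From TC, MC = TC'(Q) = 42 - 20Q + 3Q^2 and AVC = VC/Q = 42 - 10Q + Q^2.
The AVC parabola has its vertex at Q = 10/2 = 5, where AVC = 42 - 10·5 + 5^2 = €17.
Because €49 ≥ €17, revenue can cover variable cost; the firm operates.
Solving P = MC: -7 - 20Q + 3Q^2 = 0 ⇒ Q = -1/3 or 7. On the upward-sloping branch, Q* = 7.
Check: AVC at Q = 7 is €21 ≤ P, so revenue covers variable cost.
Profit = P·Q − TC = 49·7 − 218 = €125.

Produce at Q = 7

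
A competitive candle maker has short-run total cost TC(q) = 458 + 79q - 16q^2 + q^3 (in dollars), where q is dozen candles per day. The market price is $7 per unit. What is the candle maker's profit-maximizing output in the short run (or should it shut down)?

Shut down

Variable cost is VC = 79q - 16q^2 + q^3, so AVC = VC/q = 79 - 16q + q^2 and MC = dTC/dq = 79 - 32q + 3q^2.
AVC is minimized where dAVC/dq = -16 + 2q = 0, at q = 8; min AVC = 79 - 16·8 + 8^2 = $15.
P = $7 lies below min AVC = $15; no output level covers variable cost.
Best response: produce nothing and absorb the $458 fixed cost.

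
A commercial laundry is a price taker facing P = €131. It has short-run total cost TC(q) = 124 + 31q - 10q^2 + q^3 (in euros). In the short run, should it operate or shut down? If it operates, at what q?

Variable cost is VC = 31q - 10q^2 + q^3, so AVC = VC/q = 31 - 10q + q^2 and MC = dTC/dq = 31 - 20q + 3q^2.
AVC hits its minimum where MC = AVC, at q = 5, giving min AVC = 31 - 10·5 + 5^2 = €6.
P = €131 exceeds min AVC = €6, so the firm stays open.
Solving P = MC: -100 - 20q + 3q^2 = 0 ⇒ q = -10/3 or 10. On the upward-sloping branch, q* = 10.
Check: AVC at q = 10 is €31 ≤ P, so revenue covers variable cost.
Profit = P·q − TC = 131·10 − 434 = €876.

Produce at q = 10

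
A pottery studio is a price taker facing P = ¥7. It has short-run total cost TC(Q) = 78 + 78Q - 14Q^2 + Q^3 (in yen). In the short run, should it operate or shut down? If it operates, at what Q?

Strip out fixed cost: VC = 78Q - 14Q^2 + Q^3. Then AVC = 78 - 14Q + Q^2 and MC = 78 - 28Q + 3Q^2.
AVC hits its minimum where MC = AVC, at Q = 7, giving min AVC = 78 - 14·7 + 7^2 = ¥29.
Since P = ¥7 < min AVC = ¥29, price fails to cover variable cost at any output.
Best response: produce nothing and absorb the ¥78 fixed cost.

Shut down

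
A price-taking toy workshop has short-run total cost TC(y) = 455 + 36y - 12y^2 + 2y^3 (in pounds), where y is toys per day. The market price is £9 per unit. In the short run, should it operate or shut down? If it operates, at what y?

Shut down

From TC, MC = TC'(y) = 36 - 24y + 6y^2 and AVC = VC/y = 36 - 12y + 2y^2.
The AVC parabola has its vertex at y = 12/4 = 3, where AVC = 36 - 12·3 + 2·3^2 = £18.
Since P = £9 < min AVC = £18, price fails to cover variable cost at any output.
Shutting down limits the loss to fixed cost, £455.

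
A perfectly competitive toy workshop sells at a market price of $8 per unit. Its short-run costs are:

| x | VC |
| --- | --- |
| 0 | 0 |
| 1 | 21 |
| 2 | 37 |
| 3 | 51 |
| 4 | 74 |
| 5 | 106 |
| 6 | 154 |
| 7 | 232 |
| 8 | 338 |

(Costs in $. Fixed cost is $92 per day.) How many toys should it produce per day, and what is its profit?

x = 0 (shut down); profit = -$92

Tabulate TR − TC: x=0: -92; x=1: -105; x=2: -113; x=3: -119; x=4: -134; x=5: -158; x=6: -198; x=7: -268; x=8: -366.
Profit is highest at x = 0. Equivalently, the lowest AVC in the table is 51/3 ≈ $17 at x = 3, and P = $8 falls below it — price never covers variable cost, so the firm shuts down and loses only its fixed cost.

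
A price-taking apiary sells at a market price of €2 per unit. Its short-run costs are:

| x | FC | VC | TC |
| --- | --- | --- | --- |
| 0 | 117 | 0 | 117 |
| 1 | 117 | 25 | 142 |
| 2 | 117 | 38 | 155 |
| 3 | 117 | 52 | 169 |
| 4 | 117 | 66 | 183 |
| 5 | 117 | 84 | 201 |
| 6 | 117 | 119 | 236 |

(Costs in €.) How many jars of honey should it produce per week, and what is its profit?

Compute π = P·x − TC at each output: x=0: -117; x=1: -140; x=2: -151; x=3: -163; x=4: -175; x=5: -191; x=6: -224.
Profit is highest at x = 0. Equivalently, the lowest AVC in the table is 66/4 ≈ €16.50 at x = 4, and P = €2 falls below it — price never covers variable cost, so the firm shuts down and loses only its fixed cost.

x = 0 (shut down); profit = -€117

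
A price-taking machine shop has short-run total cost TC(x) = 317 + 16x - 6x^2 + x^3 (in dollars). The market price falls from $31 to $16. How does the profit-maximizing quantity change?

MC = 16 - 12x + 3x^2; the shutdown threshold is min AVC = $7 (at x = 3).
At P = $31 ≥ min AVC, set P = MC on the rising branch: x = 5.
At P = $16 ≥ min AVC, set P = MC: x = 4. The firm stays open but cuts output.

Output falls from 5 to 4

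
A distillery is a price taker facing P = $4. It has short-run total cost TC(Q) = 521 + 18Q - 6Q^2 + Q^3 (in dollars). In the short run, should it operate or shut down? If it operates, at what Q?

Variable cost is VC = 18Q - 6Q^2 + Q^3, so AVC = VC/Q = 18 - 6Q + Q^2 and MC = dTC/dQ = 18 - 12Q + 3Q^2.
AVC hits its minimum where MC = AVC, at Q = 3, giving min AVC = 18 - 6·3 + 3^2 = $9.
P = $4 lies below min AVC = $9; no output level covers variable cost.
The firm minimizes its loss by shutting down and losing only its fixed cost of $521.

Shut down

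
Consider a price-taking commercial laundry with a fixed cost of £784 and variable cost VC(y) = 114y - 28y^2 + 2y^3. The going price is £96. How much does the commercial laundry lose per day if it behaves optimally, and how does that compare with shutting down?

Profit = -£136 at y = 9

AVC = 114 - 28y + 2y^2; min AVC = £16 at y = 7. Since P = £96 ≥ min AVC, the firm produces.
MC = 114 - 56y + 6y^2. Setting P = MC and taking the root on the rising branch gives y* = 9.
TR = 96·9 = 864. TC = 784 + 216 = 1000. Profit = 864 − 1000 = -£136.
Shutting down would mean losing the fixed cost of £784, so operating at a loss of £136 is better by £648.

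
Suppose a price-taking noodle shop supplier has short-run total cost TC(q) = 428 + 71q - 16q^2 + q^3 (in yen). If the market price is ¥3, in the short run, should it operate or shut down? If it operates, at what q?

Shut down

Strip out fixed cost: VC = 71q - 16q^2 + q^3. Then AVC = 71 - 16q + q^2 and MC = 71 - 32q + 3q^2.
AVC is minimized where dAVC/dq = -16 + 2q = 0, at q = 8; min AVC = 71 - 16·8 + 8^2 = ¥7.
With P < min AVC (¥3 < ¥7), every unit sold adds to the loss.
Shutting down limits the loss to fixed cost, ¥428.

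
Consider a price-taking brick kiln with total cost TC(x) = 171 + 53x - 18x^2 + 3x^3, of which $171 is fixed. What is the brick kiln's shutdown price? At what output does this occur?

$26 per unit, at x = 3

The shutdown price is the minimum of AVC. VC = 53x - 18x^2 + 3x^3, so AVC = 53 - 18x + 3x^2.
At the minimum of AVC, MC = AVC. MC = 53 - 36x + 9x^2; setting MC = AVC gives 6x^2 - 18x = 0, so x = 3. min AVC = 26.
For P < $26 the firm produces nothing.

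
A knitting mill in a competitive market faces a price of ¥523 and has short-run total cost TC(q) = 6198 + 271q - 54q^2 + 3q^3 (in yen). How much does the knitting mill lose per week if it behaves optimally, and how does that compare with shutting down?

AVC = 271 - 54q + 3q^2; min AVC = ¥28 at q = 9. Since P = ¥523 ≥ min AVC, the firm produces.
MC = 271 - 108q + 9q^2. Setting P = MC and taking the root on the rising branch gives q* = 14.
TR = 523·14 = 7322. TC = 6198 + 1442 = 7640. Profit = 7322 − 7640 = -¥318.
By producing, the firm covers all variable cost plus ¥5880 of fixed cost; shutting down would lose the full ¥6198.

Profit = -¥318 at q = 14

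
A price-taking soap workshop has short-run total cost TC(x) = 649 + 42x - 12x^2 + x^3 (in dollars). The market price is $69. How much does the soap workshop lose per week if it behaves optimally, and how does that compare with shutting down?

AVC = 42 - 12x + x^2 has its minimum $6 at x = 6; price $69 clears that bar, so the firm operates.
With MC = 42 - 24x + 3x^2, P = MC on the upward-sloping part at x* = 9.
TR = 69·9 = 621. TC = 649 + 135 = 784. Profit = 621 − 784 = -$163.
Shutting down would mean losing the fixed cost of $649, so operating at a loss of $163 is better by $486.

Profit = -$163 at x = 9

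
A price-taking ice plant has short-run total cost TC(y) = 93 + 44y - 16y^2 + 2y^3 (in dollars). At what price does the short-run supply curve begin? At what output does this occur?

$12 per unit, at y = 4

The shutdown price is the minimum of AVC. VC = 44y - 16y^2 + 2y^3, so AVC = 44 - 16y + 2y^2.
At the minimum of AVC, MC = AVC. MC = 44 - 32y + 6y^2; setting MC = AVC gives 4y^2 - 16y = 0, so y = 4. min AVC = 12.
So the shutdown price is $12.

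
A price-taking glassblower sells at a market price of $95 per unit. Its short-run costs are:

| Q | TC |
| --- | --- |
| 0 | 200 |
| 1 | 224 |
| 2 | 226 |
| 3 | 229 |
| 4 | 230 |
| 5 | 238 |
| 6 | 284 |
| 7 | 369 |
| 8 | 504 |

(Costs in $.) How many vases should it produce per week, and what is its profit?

Q = 7; profit = $296

Profit at each row (π = 95Q − TC): Q=0: -200; Q=1: -129; Q=2: -36; Q=3: 56; Q=4: 150; Q=5: 237; Q=6: 286; Q=7: 296; Q=8: 256.
Profit is maximized at Q = 7. AVC there is 169/7 = $24.14 ≤ P, so producing beats shutting down (which would give -$200).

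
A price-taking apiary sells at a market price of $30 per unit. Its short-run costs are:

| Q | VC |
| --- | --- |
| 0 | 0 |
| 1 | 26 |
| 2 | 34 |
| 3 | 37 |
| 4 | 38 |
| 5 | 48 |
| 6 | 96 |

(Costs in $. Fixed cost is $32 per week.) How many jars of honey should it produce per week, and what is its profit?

Q = 5; profit = $70

Profit at each row (π = 30Q − TC): Q=0: -32; Q=1: -28; Q=2: -6; Q=3: 21; Q=4: 50; Q=5: 70; Q=6: 52.
Profit is maximized at Q = 5. AVC there is 48/5 = $9.60 ≤ P, so producing beats shutting down (which would give -$32).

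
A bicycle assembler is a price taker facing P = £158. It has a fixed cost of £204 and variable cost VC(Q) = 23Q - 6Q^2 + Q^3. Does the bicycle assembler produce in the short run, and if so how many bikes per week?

Produce at Q = 9

Variable cost is VC = 23Q - 6Q^2 + Q^3, so AVC = VC/Q = 23 - 6Q + Q^2 and MC = dTC/dQ = 23 - 12Q + 3Q^2.
AVC is minimized where dAVC/dQ = -6 + 2Q = 0, at Q = 3; min AVC = 23 - 6·3 + 3^2 = £14.
Because £158 ≥ £14, revenue can cover variable cost; the firm operates.
Set P = MC: 158 = 23 - 12Q + 3Q^2 → -135 - 12Q + 3Q^2 = 0. The roots are Q = -5 and Q = 9; the profit-maximizing output is on the rising part of MC, so Q* = 9.
Check: AVC at Q = 9 is £50 ≤ P, so revenue covers variable cost.
Profit = P·Q − TC = 158·9 − 654 = £768.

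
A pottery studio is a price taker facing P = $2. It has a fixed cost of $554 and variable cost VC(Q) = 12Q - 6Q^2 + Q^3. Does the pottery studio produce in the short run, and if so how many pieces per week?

Shut down

Strip out fixed cost: VC = 12Q - 6Q^2 + Q^3. Then AVC = 12 - 6Q + Q^2 and MC = 12 - 12Q + 3Q^2.
The AVC parabola has its vertex at Q = 6/2 = 3, where AVC = 12 - 6·3 + 3^2 = $3.
Since P = $2 < min AVC = $3, price fails to cover variable cost at any output.
The firm minimizes its loss by shutting down and losing only its fixed cost of $554.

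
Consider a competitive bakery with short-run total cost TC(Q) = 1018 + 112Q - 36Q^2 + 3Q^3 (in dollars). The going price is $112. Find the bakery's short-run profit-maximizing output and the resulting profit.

AVC = 112 - 36Q + 3Q^2 has its minimum $4 at Q = 6; price $112 clears that bar, so the firm operates.
MC = 112 - 72Q + 9Q^2. Setting P = MC and taking the root on the rising branch gives Q* = 8.
TR = 112·8 = 896. TC = 1018 + 128 = 1146. Profit = 896 − 1146 = -$250.
By producing, the firm covers all variable cost plus $768 of fixed cost; shutting down would lose the full $1018.

Profit = -$250 at Q = 8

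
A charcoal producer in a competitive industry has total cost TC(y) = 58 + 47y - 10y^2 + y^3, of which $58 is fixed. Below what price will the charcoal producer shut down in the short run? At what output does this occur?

The firm shuts down when price falls below the minimum of average variable cost. AVC = VC/y = 47 - 10y + y^2.
dAVC/dy = -10 + 2y = 0 gives y = 5. min AVC = 47 - 10·5 + 5^2 = 22.
The firm shuts down for any P below $22.

$22 per unit, at y = 5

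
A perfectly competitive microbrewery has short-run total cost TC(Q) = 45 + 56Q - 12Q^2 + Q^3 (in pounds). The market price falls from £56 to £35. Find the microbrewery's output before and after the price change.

Output falls from 8 to 7

MC = 56 - 24Q + 3Q^2; the shutdown threshold is min AVC = £20 (at Q = 6).
With P = £56 above the shutdown price, P = MC gives Q = 8.
At P = £35 ≥ min AVC, set P = MC: Q = 7. The firm stays open but cuts output.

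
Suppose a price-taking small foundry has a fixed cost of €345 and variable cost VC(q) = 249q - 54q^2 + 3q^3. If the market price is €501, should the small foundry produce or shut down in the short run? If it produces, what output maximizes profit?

Produce at q = 14

Strip out fixed cost: VC = 249q - 54q^2 + 3q^3. Then AVC = 249 - 54q + 3q^2 and MC = 249 - 108q + 9q^2.
AVC is minimized where dAVC/dq = -54 + 6q = 0, at q = 9; min AVC = 249 - 54·9 + 3·9^2 = €6.
Because €501 ≥ €6, revenue can cover variable cost; the firm operates.
Set P = MC: 501 = 249 - 108q + 9q^2 → -252 - 108q + 9q^2 = 0. The roots are q = -2 and q = 14; the profit-maximizing output is on the rising part of MC, so q* = 14.
Check: AVC at q = 14 is €81 ≤ P, so revenue covers variable cost.
Profit = P·q − TC = 501·14 − 1479 = €5535.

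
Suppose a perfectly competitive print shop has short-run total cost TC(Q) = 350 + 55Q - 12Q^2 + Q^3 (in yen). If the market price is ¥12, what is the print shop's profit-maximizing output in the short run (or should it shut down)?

Shut down

Variable cost is VC = 55Q - 12Q^2 + Q^3, so AVC = VC/Q = 55 - 12Q + Q^2 and MC = dTC/dQ = 55 - 24Q + 3Q^2.
AVC hits its minimum where MC = AVC, at Q = 6, giving min AVC = 55 - 12·6 + 6^2 = ¥19.
Since P = ¥12 < min AVC = ¥19, price fails to cover variable cost at any output.
Best response: produce nothing and absorb the ¥350 fixed cost.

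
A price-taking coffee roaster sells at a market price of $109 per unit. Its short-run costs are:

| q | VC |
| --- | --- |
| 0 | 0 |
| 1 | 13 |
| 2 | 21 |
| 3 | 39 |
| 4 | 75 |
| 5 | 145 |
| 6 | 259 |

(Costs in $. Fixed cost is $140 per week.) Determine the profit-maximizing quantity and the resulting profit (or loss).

Compute π = P·q − TC at each output: q=0: -140; q=1: -44; q=2: 57; q=3: 148; q=4: 221; q=5: 260; q=6: 255.
Profit is maximized at q = 5. AVC there is 145/5 = $29 ≤ P, so producing beats shutting down (which would give -$140).

q = 5; profit = $260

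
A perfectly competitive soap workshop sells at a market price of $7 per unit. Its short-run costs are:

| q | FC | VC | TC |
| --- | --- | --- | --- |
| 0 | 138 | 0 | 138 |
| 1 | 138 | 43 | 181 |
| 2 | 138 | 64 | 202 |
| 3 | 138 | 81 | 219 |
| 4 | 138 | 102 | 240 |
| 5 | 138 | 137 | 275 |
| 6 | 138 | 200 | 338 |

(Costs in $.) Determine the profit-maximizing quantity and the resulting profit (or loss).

Profit at each row (π = 7q − TC): q=0: -138; q=1: -174; q=2: -188; q=3: -198; q=4: -212; q=5: -240; q=6: -296.
Profit is highest at q = 0. Equivalently, the lowest AVC in the table is 102/4 ≈ $25.50 at q = 4, and P = $7 falls below it — price never covers variable cost, so the firm shuts down and loses only its fixed cost.

q = 0 (shut down); profit = -$138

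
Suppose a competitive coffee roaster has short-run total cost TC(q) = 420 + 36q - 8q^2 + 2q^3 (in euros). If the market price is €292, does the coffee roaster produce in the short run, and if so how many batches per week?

Variable cost is VC = 36q - 8q^2 + 2q^3, so AVC = VC/q = 36 - 8q + 2q^2 and MC = dTC/dq = 36 - 16q + 6q^2.
The AVC parabola has its vertex at q = 8/4 = 2, where AVC = 36 - 8·2 + 2·2^2 = €28.
P = €292 exceeds min AVC = €28, so the firm stays open.
P = MC gives -256 - 16q + 6q^2 = 0, with roots -16/3 and 8. Take the larger (rising MC): q* = 8.
Check: AVC at q = 8 is €100 ≤ P, so revenue covers variable cost.
Profit = P·q − TC = 292·8 − 1220 = €1116.

Produce at q = 8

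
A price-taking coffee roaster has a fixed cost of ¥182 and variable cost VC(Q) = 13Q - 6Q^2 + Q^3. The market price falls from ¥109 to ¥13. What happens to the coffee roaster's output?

AVC = 13 - 6Q + Q^2, minimized at Q = 3 where min AVC = ¥4. MC = 13 - 12Q + 3Q^2.
At P = ¥109 ≥ min AVC, set P = MC on the rising branch: Q = 8.
At P = ¥13 ≥ min AVC, set P = MC: Q = 4. The firm stays open but cuts output.

Output falls from 8 to 4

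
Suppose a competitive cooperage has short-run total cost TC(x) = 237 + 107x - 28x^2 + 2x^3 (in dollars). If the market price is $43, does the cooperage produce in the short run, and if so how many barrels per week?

From TC, MC = TC'(x) = 107 - 56x + 6x^2 and AVC = VC/x = 107 - 28x + 2x^2.
AVC hits its minimum where MC = AVC, at x = 7, giving min AVC = 107 - 28·7 + 2·7^2 = $9.
P = $43 exceeds min AVC = $9, so the firm stays open.
Solving P = MC: 64 - 56x + 6x^2 = 0 ⇒ x = 4/3 or 8. On the upward-sloping branch, x* = 8.
Check: AVC at x = 8 is $11 ≤ P, so revenue covers variable cost.
Profit = P·x − TC = 43·8 − 325 = $19.

Produce at x = 8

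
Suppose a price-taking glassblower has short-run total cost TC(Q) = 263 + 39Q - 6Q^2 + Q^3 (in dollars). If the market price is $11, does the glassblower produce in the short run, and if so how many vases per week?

Strip out fixed cost: VC = 39Q - 6Q^2 + Q^3. Then AVC = 39 - 6Q + Q^2 and MC = 39 - 12Q + 3Q^2.
AVC hits its minimum where MC = AVC, at Q = 3, giving min AVC = 39 - 6·3 + 3^2 = $30.
P = $11 lies below min AVC = $30; no output level covers variable cost.
Best response: produce nothing and absorb the $263 fixed cost.

Shut down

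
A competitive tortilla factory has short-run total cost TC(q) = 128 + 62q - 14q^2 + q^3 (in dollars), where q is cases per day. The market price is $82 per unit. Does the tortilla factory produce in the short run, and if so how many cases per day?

Produce at q = 10

From TC, MC = TC'(q) = 62 - 28q + 3q^2 and AVC = VC/q = 62 - 14q + q^2.
AVC is minimized where dAVC/dq = -14 + 2q = 0, at q = 7; min AVC = 62 - 14·7 + 7^2 = $13.
Because $82 ≥ $13, revenue can cover variable cost; the firm operates.
Solving P = MC: -20 - 28q + 3q^2 = 0 ⇒ q = -2/3 or 10. On the upward-sloping branch, q* = 10.
Check: AVC at q = 10 is $22 ≤ P, so revenue covers variable cost.
Profit = P·q − TC = 82·10 − 348 = $472.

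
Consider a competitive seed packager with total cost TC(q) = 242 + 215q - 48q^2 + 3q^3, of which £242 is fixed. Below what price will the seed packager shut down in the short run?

£23 per unit

The shutdown price is the minimum of AVC. VC = 215q - 48q^2 + 3q^3, so AVC = 215 - 48q + 3q^2.
At the minimum of AVC, MC = AVC. MC = 215 - 96q + 9q^2; setting MC = AVC gives 6q^2 - 48q = 0, so q = 8. min AVC = 23.
So the shutdown price is £23.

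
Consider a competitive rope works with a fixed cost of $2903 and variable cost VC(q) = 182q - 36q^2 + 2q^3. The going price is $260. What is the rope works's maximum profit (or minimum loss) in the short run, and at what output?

AVC = 182 - 36q + 2q^2 has its minimum $20 at q = 9; price $260 clears that bar, so the firm operates.
With MC = 182 - 72q + 6q^2, P = MC on the upward-sloping part at q* = 13.
TR = 260·13 = 3380. TC = 2903 + 676 = 3579. Profit = 3380 − 3579 = -$199.
Shutting down would mean losing the fixed cost of $2903, so operating at a loss of $199 is better by $2704.

Profit = -$199 at q = 13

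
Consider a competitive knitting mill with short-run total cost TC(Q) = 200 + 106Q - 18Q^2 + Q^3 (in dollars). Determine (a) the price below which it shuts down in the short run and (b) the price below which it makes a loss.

Shutdown price = min AVC. AVC = 106 - 18Q + Q^2, with vertex at Q = 9 and minimum $25.
ATC = 200/Q + 106 - 18Q + Q^2. Setting dATC/dQ = −200/Q^2 − 18 + 2Q = 0 gives Q = 10 (since 2·10^3 − 18·10^2 = 200).
min ATC = 200/10 + 106 − 18·10 + 10^2 = $46. That is the break-even price.
Between these two prices the firm operates at a loss; above $46 it earns a profit.

Shutdown price = $25; break-even price = $46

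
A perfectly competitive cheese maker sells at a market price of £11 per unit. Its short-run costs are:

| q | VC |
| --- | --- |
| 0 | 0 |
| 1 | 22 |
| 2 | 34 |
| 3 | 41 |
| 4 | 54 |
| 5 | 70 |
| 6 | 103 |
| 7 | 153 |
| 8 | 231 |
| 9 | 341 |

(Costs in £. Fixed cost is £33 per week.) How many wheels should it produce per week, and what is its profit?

Tabulate TR − TC: q=0: -33; q=1: -44; q=2: -45; q=3: -41; q=4: -43; q=5: -48; q=6: -70; q=7: -109; q=8: -176; q=9: -275.
Profit is highest at q = 0. Equivalently, the lowest AVC in the table is 54/4 ≈ £13.50 at q = 4, and P = £11 falls below it — price never covers variable cost, so the firm shuts down and loses only its fixed cost.

q = 0 (shut down); profit = -£33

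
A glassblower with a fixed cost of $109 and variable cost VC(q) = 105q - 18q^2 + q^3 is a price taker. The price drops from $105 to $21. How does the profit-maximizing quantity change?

Output falls from 12 to 0 (the firm shuts down)

AVC = 105 - 18q + q^2, minimized at q = 9 where min AVC = $24. MC = 105 - 36q + 3q^2.
At P = $105 ≥ min AVC, set P = MC on the rising branch: q = 12.
At P = $21 < min AVC = $24, price no longer covers variable cost at any output, so the firm shuts down: q = 0.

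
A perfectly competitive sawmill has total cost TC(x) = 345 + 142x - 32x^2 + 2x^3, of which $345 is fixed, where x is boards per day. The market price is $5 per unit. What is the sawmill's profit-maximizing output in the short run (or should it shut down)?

From TC, MC = TC'(x) = 142 - 64x + 6x^2 and AVC = VC/x = 142 - 32x + 2x^2.
AVC is minimized where dAVC/dx = -32 + 4x = 0, at x = 8; min AVC = 142 - 32·8 + 2·8^2 = $14.
P = $5 lies below min AVC = $14; no output level covers variable cost.
The firm minimizes its loss by shutting down and losing only its fixed cost of $345.

Shut down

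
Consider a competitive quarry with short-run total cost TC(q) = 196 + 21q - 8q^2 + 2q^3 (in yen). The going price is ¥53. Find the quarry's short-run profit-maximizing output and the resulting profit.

AVC = 21 - 8q + 2q^2; min AVC = ¥13 at q = 2. Since P = ¥53 ≥ min AVC, the firm produces.
MC = 21 - 16q + 6q^2. Setting P = MC and taking the root on the rising branch gives q* = 4.
TR = 53·4 = 212. TC = 196 + 84 = 280. Profit = 212 − 280 = -¥68.
Shutting down would mean losing the fixed cost of ¥196, so operating at a loss of ¥68 is better by ¥128.

Profit = -¥68 at q = 4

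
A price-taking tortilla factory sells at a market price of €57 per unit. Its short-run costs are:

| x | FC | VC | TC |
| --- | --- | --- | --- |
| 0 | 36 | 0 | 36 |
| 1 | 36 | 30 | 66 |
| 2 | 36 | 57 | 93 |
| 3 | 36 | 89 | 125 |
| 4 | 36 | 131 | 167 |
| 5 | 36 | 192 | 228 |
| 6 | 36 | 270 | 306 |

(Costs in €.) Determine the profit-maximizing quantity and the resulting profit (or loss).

Tabulate TR − TC: x=0: -36; x=1: -9; x=2: 21; x=3: 46; x=4: 61; x=5: 57; x=6: 36.
Profit is maximized at x = 4. AVC there is 131/4 = €32.75 ≤ P, so producing beats shutting down (which would give -€36).

x = 4; profit = €61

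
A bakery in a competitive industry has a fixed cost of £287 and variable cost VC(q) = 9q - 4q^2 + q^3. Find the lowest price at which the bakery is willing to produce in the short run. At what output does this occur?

£5 per unit, at q = 2

The firm shuts down when price falls below the minimum of average variable cost. AVC = VC/q = 9 - 4q + q^2.
At the minimum of AVC, MC = AVC. MC = 9 - 8q + 3q^2; setting MC = AVC gives 2q^2 - 4q = 0, so q = 2. min AVC = 5.
So the shutdown price is £5.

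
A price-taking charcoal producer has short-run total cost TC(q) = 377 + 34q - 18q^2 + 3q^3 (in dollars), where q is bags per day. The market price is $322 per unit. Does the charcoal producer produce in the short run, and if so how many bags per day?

From TC, MC = TC'(q) = 34 - 36q + 9q^2 and AVC = VC/q = 34 - 18q + 3q^2.
AVC hits its minimum where MC = AVC, at q = 3, giving min AVC = 34 - 18·3 + 3·3^2 = $7.
Because $322 ≥ $7, revenue can cover variable cost; the firm operates.
P = MC gives -288 - 36q + 9q^2 = 0, with roots -4 and 8. Take the larger (rising MC): q* = 8.
Check: AVC at q = 8 is $82 ≤ P, so revenue covers variable cost.
Profit = P·q − TC = 322·8 − 1033 = $1543.

Produce at q = 8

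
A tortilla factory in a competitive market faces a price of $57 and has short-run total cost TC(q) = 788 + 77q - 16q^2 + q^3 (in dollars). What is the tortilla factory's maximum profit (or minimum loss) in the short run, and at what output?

AVC = 77 - 16q + q^2 has its minimum $13 at q = 8; price $57 clears that bar, so the firm operates.
With MC = 77 - 32q + 3q^2, P = MC on the upward-sloping part at q* = 10.
TR = 57·10 = 570. TC = 788 + 170 = 958. Profit = 570 − 958 = -$388.
That loss of $388 beats the $788 the firm would lose by shutting down; producing recovers $400 of fixed cost.

Profit = -$388 at q = 10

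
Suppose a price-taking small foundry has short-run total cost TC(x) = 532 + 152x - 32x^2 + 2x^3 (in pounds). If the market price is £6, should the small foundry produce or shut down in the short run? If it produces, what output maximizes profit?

Shut down

Strip out fixed cost: VC = 152x - 32x^2 + 2x^3. Then AVC = 152 - 32x + 2x^2 and MC = 152 - 64x + 6x^2.
The AVC parabola has its vertex at x = 32/4 = 8, where AVC = 152 - 32·8 + 2·8^2 = £24.
Since P = £6 < min AVC = £24, price fails to cover variable cost at any output.
The firm minimizes its loss by shutting down and losing only its fixed cost of £532.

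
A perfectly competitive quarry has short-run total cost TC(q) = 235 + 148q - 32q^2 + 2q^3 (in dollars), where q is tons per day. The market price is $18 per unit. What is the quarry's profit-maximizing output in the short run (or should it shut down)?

Variable cost is VC = 148q - 32q^2 + 2q^3, so AVC = VC/q = 148 - 32q + 2q^2 and MC = dTC/dq = 148 - 64q + 6q^2.
The AVC parabola has its vertex at q = 32/4 = 8, where AVC = 148 - 32·8 + 2·8^2 = $20.
With P < min AVC ($18 < $20), every unit sold adds to the loss.
The firm minimizes its loss by shutting down and losing only its fixed cost of $235.

Shut down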